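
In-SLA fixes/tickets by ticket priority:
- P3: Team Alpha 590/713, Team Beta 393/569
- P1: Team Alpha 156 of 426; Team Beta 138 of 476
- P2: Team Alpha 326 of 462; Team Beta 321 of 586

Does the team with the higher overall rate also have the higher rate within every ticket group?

P3: Team Alpha 590/713 = 82.7%, Team Beta 393/569 = 69.1% → Team Alpha
P1: Team Alpha 156/426 = 36.6%, Team Beta 138/476 = 29.0% → Team Alpha
P2: Team Alpha 326/462 = 70.6%, Team Beta 321/586 = 54.8% → Team Alpha
Overall: Team Alpha 1072/1601 = 67.0%, Team Beta 852/1631 = 52.2% → Team Alpha
Team Alpha wins overall and in every ticket group — no reversal.

Yes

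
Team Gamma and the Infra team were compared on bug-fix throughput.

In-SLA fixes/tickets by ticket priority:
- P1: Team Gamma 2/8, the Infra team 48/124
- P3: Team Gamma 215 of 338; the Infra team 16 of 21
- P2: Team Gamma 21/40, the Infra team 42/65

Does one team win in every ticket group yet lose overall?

Yes

P1: Team Gamma 2/8 = 25.0%, the Infra team 48/124 = 38.7% → the Infra team
P3: Team Gamma 215/338 = 63.6%, the Infra team 16/21 = 76.2% → the Infra team
P2: Team Gamma 21/40 = 52.5%, the Infra team 42/65 = 64.6% → the Infra team
Overall: Team Gamma 238/386 = 61.7%, the Infra team 106/210 = 50.5% → Team Gamma
The Infra team wins each ticket group but Team Gamma wins overall — the comparison reverses. The Infra team's tickets skew toward P1, which has a lower base rate.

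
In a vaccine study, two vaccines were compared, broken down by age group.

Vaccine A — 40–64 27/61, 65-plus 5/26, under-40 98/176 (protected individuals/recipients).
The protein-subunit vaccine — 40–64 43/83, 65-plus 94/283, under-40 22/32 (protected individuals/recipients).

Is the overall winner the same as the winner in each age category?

No

40–64: Vaccine A 27/61 = 44.3%, the protein-subunit vaccine 43/83 = 51.8% → the protein-subunit vaccine
65-plus: Vaccine A 5/26 = 19.2%, the protein-subunit vaccine 94/283 = 33.2% → the protein-subunit vaccine
Under-40: Vaccine A 98/176 = 55.7%, the protein-subunit vaccine 22/32 = 68.8% → the protein-subunit vaccine
Overall: Vaccine A 130/263 = 49.4%, the protein-subunit vaccine 159/398 = 39.9% → Vaccine A
The protein-subunit vaccine wins each age group but Vaccine A wins overall — the comparison reverses. The protein-subunit vaccine's recipients skew toward 65-plus, which has a lower base rate.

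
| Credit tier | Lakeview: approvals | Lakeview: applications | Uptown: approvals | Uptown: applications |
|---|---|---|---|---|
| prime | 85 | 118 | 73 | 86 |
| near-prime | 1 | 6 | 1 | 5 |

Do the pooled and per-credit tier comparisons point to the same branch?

Yes

Prime: Lakeview 85/118 = 72.0%, Uptown 73/86 = 84.9% → Uptown
Near-prime: Lakeview 1/6 = 16.7%, Uptown 1/5 = 20.0% → Uptown
Overall: Lakeview 86/124 = 69.4%, Uptown 74/91 = 81.3% → Uptown
Uptown wins overall and in every credit group — no reversal.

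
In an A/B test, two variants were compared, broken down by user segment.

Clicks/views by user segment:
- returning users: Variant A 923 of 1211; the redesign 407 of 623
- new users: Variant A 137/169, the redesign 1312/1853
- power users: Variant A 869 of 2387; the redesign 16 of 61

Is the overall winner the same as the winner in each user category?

Returning users: Variant A 923/1211 = 76.2%, the redesign 407/623 = 65.3% → Variant A
New users: Variant A 137/169 = 81.1%, the redesign 1312/1853 = 70.8% → Variant A
Power users: Variant A 869/2387 = 36.4%, the redesign 16/61 = 26.2% → Variant A
Overall: Variant A 1929/3767 = 51.2%, the redesign 1735/2537 = 68.4% → the redesign
Variant A wins each user group but the redesign wins overall — the comparison reverses. Variant A's views skew toward power users, which has a lower base rate.

No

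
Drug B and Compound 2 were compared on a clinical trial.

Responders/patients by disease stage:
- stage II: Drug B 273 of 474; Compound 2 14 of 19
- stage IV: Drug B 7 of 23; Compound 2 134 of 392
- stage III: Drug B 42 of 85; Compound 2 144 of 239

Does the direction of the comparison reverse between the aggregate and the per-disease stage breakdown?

Stage II: Drug B 273/474 = 57.6%, Compound 2 14/19 = 73.7% → Compound 2
Stage IV: Drug B 7/23 = 30.4%, Compound 2 134/392 = 34.2% → Compound 2
Stage III: Drug B 42/85 = 49.4%, Compound 2 144/239 = 60.3% → Compound 2
Overall: Drug B 322/582 = 55.3%, Compound 2 292/650 = 44.9% → Drug B
Compound 2 wins each disease group but Drug B wins overall — the comparison reverses. Compound 2's patients skew toward stage IV, which has a lower base rate.

Yes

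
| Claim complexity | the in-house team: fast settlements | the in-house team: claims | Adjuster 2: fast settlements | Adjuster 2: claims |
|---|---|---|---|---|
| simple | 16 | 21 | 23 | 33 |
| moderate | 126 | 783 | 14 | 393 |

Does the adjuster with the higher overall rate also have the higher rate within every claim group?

Simple: the in-house team 16/21 = 76.2%, Adjuster 2 23/33 = 69.7% → the in-house team
Moderate: the in-house team 126/783 = 16.1%, Adjuster 2 14/393 = 3.6% → the in-house team
Overall: the in-house team 142/804 = 17.7%, Adjuster 2 37/426 = 8.7% → the in-house team
The in-house team wins overall and in every claim group — no reversal.

Yes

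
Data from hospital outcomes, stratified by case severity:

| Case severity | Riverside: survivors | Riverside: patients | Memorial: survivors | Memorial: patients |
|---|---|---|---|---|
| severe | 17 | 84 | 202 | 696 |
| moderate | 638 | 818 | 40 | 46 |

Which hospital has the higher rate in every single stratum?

Severe: Riverside 17/84 = 20.2%, Memorial 202/696 = 29.0% → Memorial
Moderate: Riverside 638/818 = 78.0%, Memorial 40/46 = 87.0% → Memorial
Memorial has the higher rate in both groups.

Memorial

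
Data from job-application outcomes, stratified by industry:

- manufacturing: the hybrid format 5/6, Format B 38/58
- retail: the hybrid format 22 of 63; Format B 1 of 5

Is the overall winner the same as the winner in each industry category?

Manufacturing: the hybrid format 5/6 = 83.3%, Format B 38/58 = 65.5% → the hybrid format
Retail: the hybrid format 22/63 = 34.9%, Format B 1/5 = 20.0% → the hybrid format
Overall: the hybrid format 27/69 = 39.1%, Format B 39/63 = 61.9% → Format B
The hybrid format wins each industry group but Format B wins overall — the comparison reverses. The hybrid format's applications skew toward retail, which has a lower base rate.

No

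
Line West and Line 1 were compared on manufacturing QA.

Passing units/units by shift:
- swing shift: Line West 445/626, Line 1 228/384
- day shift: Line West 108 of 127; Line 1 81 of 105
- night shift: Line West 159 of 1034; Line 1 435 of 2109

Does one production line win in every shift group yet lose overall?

No

Swing shift: Line West 445/626 = 71.1%, Line 1 228/384 = 59.4% → Line West
Day shift: Line West 108/127 = 85.0%, Line 1 81/105 = 77.1% → Line West
Night shift: Line West 159/1034 = 15.4%, Line 1 435/2109 = 20.6% → Line 1
Overall: Line West 712/1787 = 39.8%, Line 1 744/2598 = 28.6% → Line West
Neither sweeps: Line West wins 2 of 3 groups, Line 1 wins 1. Line West wins overall but not every group — no Simpson reversal.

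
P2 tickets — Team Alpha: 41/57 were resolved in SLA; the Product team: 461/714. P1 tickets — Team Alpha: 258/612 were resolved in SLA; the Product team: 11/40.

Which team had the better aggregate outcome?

the Product team

P2: Team Alpha 41/57 = 71.9%, the Product team 461/714 = 64.6% → Team Alpha
P1: Team Alpha 258/612 = 42.2%, the Product team 11/40 = 27.5% → Team Alpha
Overall: Team Alpha 299/669 = 44.7%, the Product team 472/754 = 62.6% → the Product team
(Team Alpha wins every ticket group but the Product team wins overall — Team Alpha's tickets skew toward the low-rate P1 group.)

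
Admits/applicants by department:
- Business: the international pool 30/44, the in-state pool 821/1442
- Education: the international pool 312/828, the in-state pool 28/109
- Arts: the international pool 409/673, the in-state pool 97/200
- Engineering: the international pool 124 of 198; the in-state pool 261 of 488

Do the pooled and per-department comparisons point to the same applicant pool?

No

Business: the international pool 30/44 = 68.2%, the in-state pool 821/1442 = 56.9% → the international pool
Education: the international pool 312/828 = 37.7%, the in-state pool 28/109 = 25.7% → the international pool
Arts: the international pool 409/673 = 60.8%, the in-state pool 97/200 = 48.5% → the international pool
Engineering: the international pool 124/198 = 62.6%, the in-state pool 261/488 = 53.5% → the international pool
Overall: the international pool 875/1743 = 50.2%, the in-state pool 1207/2239 = 53.9% → the in-state pool
The international pool wins each department group but the in-state pool wins overall — the comparison reverses. The international pool's applicants skew toward Education, which has a lower base rate.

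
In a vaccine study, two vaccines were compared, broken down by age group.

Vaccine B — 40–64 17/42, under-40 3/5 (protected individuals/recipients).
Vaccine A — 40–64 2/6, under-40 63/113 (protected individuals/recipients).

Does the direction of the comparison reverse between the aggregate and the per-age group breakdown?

Yes

40–64: Vaccine B 17/42 = 40.5%, Vaccine A 2/6 = 33.3% → Vaccine B
Under-40: Vaccine B 3/5 = 60.0%, Vaccine A 63/113 = 55.8% → Vaccine B
Overall: Vaccine B 20/47 = 42.6%, Vaccine A 65/119 = 54.6% → Vaccine A
Vaccine B wins each age group but Vaccine A wins overall — the comparison reverses. Vaccine B's recipients skew toward 40–64, which has a lower base rate.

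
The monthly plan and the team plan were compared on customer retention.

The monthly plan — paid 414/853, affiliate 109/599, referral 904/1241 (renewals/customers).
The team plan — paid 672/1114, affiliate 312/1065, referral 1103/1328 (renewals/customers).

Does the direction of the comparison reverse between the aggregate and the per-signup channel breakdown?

No

Paid: the monthly plan 414/853 = 48.5%, the team plan 672/1114 = 60.3% → the team plan
Affiliate: the monthly plan 109/599 = 18.2%, the team plan 312/1065 = 29.3% → the team plan
Referral: the monthly plan 904/1241 = 72.8%, the team plan 1103/1328 = 83.1% → the team plan
Overall: the monthly plan 1427/2693 = 53.0%, the team plan 2087/3507 = 59.5% → the team plan
The team plan wins overall and in every signup group — no reversal.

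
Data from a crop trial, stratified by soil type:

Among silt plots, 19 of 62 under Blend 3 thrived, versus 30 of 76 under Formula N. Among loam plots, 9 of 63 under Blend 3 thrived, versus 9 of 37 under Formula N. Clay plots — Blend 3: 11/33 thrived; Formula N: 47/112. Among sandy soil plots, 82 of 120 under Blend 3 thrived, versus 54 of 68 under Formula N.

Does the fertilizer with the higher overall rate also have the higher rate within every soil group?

Silt: Blend 3 19/62 = 30.6%, Formula N 30/76 = 39.5% → Formula N
Loam: Blend 3 9/63 = 14.3%, Formula N 9/37 = 24.3% → Formula N
Clay: Blend 3 11/33 = 33.3%, Formula N 47/112 = 42.0% → Formula N
Sandy soil: Blend 3 82/120 = 68.3%, Formula N 54/68 = 79.4% → Formula N
Overall: Blend 3 121/278 = 43.5%, Formula N 140/293 = 47.8% → Formula N
Formula N wins overall and in every soil group — no reversal.

Yes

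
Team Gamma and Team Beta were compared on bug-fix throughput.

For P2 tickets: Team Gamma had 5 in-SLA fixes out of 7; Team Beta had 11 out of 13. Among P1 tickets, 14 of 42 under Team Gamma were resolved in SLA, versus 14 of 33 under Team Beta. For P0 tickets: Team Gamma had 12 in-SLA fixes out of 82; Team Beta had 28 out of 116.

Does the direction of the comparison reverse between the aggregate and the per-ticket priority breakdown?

No

P2: Team Gamma 5/7 = 71.4%, Team Beta 11/13 = 84.6% → Team Beta
P1: Team Gamma 14/42 = 33.3%, Team Beta 14/33 = 42.4% → Team Beta
P0: Team Gamma 12/82 = 14.6%, Team Beta 28/116 = 24.1% → Team Beta
Overall: Team Gamma 31/131 = 23.7%, Team Beta 53/162 = 32.7% → Team Beta
Team Beta wins overall and in every ticket group — no reversal.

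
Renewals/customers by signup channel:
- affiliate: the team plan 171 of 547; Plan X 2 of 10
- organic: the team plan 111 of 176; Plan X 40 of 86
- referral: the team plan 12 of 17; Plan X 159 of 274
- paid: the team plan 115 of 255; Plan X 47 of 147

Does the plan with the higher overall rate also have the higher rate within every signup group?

No

Affiliate: the team plan 171/547 = 31.3%, Plan X 2/10 = 20.0% → the team plan
Organic: the team plan 111/176 = 63.1%, Plan X 40/86 = 46.5% → the team plan
Referral: the team plan 12/17 = 70.6%, Plan X 159/274 = 58.0% → the team plan
Paid: the team plan 115/255 = 45.1%, Plan X 47/147 = 32.0% → the team plan
Overall: the team plan 409/995 = 41.1%, Plan X 248/517 = 48.0% → Plan X
The team plan wins each signup group but Plan X wins overall — the comparison reverses. The team plan's customers skew toward affiliate, which has a lower base rate.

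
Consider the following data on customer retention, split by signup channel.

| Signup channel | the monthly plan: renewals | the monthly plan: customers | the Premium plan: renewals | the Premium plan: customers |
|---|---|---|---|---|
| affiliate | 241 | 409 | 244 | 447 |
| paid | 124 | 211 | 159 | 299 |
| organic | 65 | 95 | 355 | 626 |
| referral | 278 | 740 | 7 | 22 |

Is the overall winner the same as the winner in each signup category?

No

Affiliate: the monthly plan 241/409 = 58.9%, the Premium plan 244/447 = 54.6% → the monthly plan
Paid: the monthly plan 124/211 = 58.8%, the Premium plan 159/299 = 53.2% → the monthly plan
Organic: the monthly plan 65/95 = 68.4%, the Premium plan 355/626 = 56.7% → the monthly plan
Referral: the monthly plan 278/740 = 37.6%, the Premium plan 7/22 = 31.8% → the monthly plan
Overall: the monthly plan 708/1455 = 48.7%, the Premium plan 765/1394 = 54.9% → the Premium plan
The monthly plan wins each signup group but the Premium plan wins overall — the comparison reverses. The monthly plan's customers skew toward referral, which has a lower base rate.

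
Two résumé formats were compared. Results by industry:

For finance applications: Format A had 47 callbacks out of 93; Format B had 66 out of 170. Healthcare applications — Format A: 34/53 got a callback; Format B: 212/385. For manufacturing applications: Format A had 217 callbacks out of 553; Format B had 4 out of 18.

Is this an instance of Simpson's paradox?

Yes

Finance: Format A 47/93 = 50.5%, Format B 66/170 = 38.8% → Format A
Healthcare: Format A 34/53 = 64.2%, Format B 212/385 = 55.1% → Format A
Manufacturing: Format A 217/553 = 39.2%, Format B 4/18 = 22.2% → Format A
Overall: Format A 298/699 = 42.6%, Format B 282/573 = 49.2% → Format B
Format A wins each industry group but Format B wins overall — the comparison reverses. Format A's applications skew toward manufacturing, which has a lower base rate.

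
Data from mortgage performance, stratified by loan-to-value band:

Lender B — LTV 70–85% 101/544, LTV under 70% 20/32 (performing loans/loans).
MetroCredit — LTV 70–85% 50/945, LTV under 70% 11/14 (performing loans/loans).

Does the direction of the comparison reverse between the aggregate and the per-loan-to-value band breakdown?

No

LTV 70–85%: Lender B 101/544 = 18.6%, MetroCredit 50/945 = 5.3% → Lender B
LTV under 70%: Lender B 20/32 = 62.5%, MetroCredit 11/14 = 78.6% → MetroCredit
Overall: Lender B 121/576 = 21.0%, MetroCredit 61/959 = 6.4% → Lender B
Neither sweeps: Lender B wins 1 of 2 groups, MetroCredit wins 1. Lender B wins overall but not every group — no Simpson reversal.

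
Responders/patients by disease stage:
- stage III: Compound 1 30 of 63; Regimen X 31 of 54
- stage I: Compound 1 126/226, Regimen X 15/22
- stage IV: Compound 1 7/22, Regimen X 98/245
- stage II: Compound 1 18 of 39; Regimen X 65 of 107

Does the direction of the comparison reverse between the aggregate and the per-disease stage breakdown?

Yes

Stage III: Compound 1 30/63 = 47.6%, Regimen X 31/54 = 57.4% → Regimen X
Stage I: Compound 1 126/226 = 55.8%, Regimen X 15/22 = 68.2% → Regimen X
Stage IV: Compound 1 7/22 = 31.8%, Regimen X 98/245 = 40.0% → Regimen X
Stage II: Compound 1 18/39 = 46.2%, Regimen X 65/107 = 60.7% → Regimen X
Overall: Compound 1 181/350 = 51.7%, Regimen X 209/428 = 48.8% → Compound 1
Regimen X wins each disease group but Compound 1 wins overall — the comparison reverses. Regimen X's patients skew toward stage IV, which has a lower base rate.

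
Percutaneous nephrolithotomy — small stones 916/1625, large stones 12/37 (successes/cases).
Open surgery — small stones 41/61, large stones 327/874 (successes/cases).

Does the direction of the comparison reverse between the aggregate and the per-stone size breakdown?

Yes

Small stones: percutaneous nephrolithotomy 916/1625 = 56.4%, open surgery 41/61 = 67.2% → open surgery
Large stones: percutaneous nephrolithotomy 12/37 = 32.4%, open surgery 327/874 = 37.4% → open surgery
Overall: percutaneous nephrolithotomy 928/1662 = 55.8%, open surgery 368/935 = 39.4% → percutaneous nephrolithotomy
Open surgery wins each stone group but percutaneous nephrolithotomy wins overall — the comparison reverses. Open surgery's cases skew toward large stones, which has a lower base rate.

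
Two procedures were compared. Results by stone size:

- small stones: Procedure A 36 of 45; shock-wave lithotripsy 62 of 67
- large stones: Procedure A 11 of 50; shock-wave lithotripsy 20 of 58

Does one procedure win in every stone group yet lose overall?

No

Small stones: Procedure A 36/45 = 80.0%, shock-wave lithotripsy 62/67 = 92.5% → shock-wave lithotripsy
Large stones: Procedure A 11/50 = 22.0%, shock-wave lithotripsy 20/58 = 34.5% → shock-wave lithotripsy
Overall: Procedure A 47/95 = 49.5%, shock-wave lithotripsy 82/125 = 65.6% → shock-wave lithotripsy
Shock-wave lithotripsy wins overall and in every stone group — no reversal.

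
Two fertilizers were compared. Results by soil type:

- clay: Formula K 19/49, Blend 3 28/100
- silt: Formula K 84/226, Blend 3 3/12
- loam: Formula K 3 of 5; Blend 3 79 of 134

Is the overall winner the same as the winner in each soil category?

No

Clay: Formula K 19/49 = 38.8%, Blend 3 28/100 = 28.0% → Formula K
Silt: Formula K 84/226 = 37.2%, Blend 3 3/12 = 25.0% → Formula K
Loam: Formula K 3/5 = 60.0%, Blend 3 79/134 = 59.0% → Formula K
Overall: Formula K 106/280 = 37.9%, Blend 3 110/246 = 44.7% → Blend 3
Formula K wins each soil group but Blend 3 wins overall — the comparison reverses. Formula K's plots skew toward silt, which has a lower base rate.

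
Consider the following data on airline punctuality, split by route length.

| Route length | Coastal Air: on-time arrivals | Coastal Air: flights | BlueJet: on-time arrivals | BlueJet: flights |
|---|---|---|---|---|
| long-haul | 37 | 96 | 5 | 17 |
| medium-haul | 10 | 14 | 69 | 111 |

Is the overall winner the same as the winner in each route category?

Long-haul: Coastal Air 37/96 = 38.5%, BlueJet 5/17 = 29.4% → Coastal Air
Medium-haul: Coastal Air 10/14 = 71.4%, BlueJet 69/111 = 62.2% → Coastal Air
Overall: Coastal Air 47/110 = 42.7%, BlueJet 74/128 = 57.8% → BlueJet
Coastal Air wins each route group but BlueJet wins overall — the comparison reverses. Coastal Air's flights skew toward long-haul, which has a lower base rate.

No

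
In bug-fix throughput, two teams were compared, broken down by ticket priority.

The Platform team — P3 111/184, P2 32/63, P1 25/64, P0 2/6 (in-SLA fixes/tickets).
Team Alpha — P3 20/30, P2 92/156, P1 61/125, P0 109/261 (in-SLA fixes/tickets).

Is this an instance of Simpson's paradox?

Yes

P3: the Platform team 111/184 = 60.3%, Team Alpha 20/30 = 66.7% → Team Alpha
P2: the Platform team 32/63 = 50.8%, Team Alpha 92/156 = 59.0% → Team Alpha
P1: the Platform team 25/64 = 39.1%, Team Alpha 61/125 = 48.8% → Team Alpha
P0: the Platform team 2/6 = 33.3%, Team Alpha 109/261 = 41.8% → Team Alpha
Overall: the Platform team 170/317 = 53.6%, Team Alpha 282/572 = 49.3% → the Platform team
Team Alpha wins each ticket group but the Platform team wins overall — the comparison reverses. Team Alpha's tickets skew toward P0, which has a lower base rate.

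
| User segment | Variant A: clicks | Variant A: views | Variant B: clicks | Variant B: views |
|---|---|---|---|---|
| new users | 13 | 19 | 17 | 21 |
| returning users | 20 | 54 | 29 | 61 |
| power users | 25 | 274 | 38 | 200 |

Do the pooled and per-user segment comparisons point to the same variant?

Yes

New users: Variant A 13/19 = 68.4%, Variant B 17/21 = 81.0% → Variant B
Returning users: Variant A 20/54 = 37.0%, Variant B 29/61 = 47.5% → Variant B
Power users: Variant A 25/274 = 9.1%, Variant B 38/200 = 19.0% → Variant B
Overall: Variant A 58/347 = 16.7%, Variant B 84/282 = 29.8% → Variant B
Variant B wins overall and in every user group — no reversal.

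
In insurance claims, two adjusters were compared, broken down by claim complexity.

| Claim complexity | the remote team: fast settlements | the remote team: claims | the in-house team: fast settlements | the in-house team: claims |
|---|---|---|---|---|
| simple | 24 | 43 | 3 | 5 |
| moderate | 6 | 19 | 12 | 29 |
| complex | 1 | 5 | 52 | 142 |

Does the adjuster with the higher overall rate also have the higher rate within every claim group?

Simple: the remote team 24/43 = 55.8%, the in-house team 3/5 = 60.0% → the in-house team
Moderate: the remote team 6/19 = 31.6%, the in-house team 12/29 = 41.4% → the in-house team
Complex: the remote team 1/5 = 20.0%, the in-house team 52/142 = 36.6% → the in-house team
Overall: the remote team 31/67 = 46.3%, the in-house team 67/176 = 38.1% → the remote team
The in-house team wins each claim group but the remote team wins overall — the comparison reverses. The in-house team's claims skew toward complex, which has a lower base rate.

No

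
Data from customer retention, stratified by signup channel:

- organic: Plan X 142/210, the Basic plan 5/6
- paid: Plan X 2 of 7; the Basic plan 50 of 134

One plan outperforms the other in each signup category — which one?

Organic: Plan X 142/210 = 67.6%, the Basic plan 5/6 = 83.3% → the Basic plan
Paid: Plan X 2/7 = 28.6%, the Basic plan 50/134 = 37.3% → the Basic plan
The Basic plan has the higher rate in both groups.

the Basic plan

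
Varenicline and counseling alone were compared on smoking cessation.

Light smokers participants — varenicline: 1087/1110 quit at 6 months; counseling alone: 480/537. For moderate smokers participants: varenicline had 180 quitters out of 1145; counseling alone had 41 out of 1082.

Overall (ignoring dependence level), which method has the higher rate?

Light smokers: varenicline 1087/1110 = 97.9%, counseling alone 480/537 = 89.4% → varenicline
Moderate smokers: varenicline 180/1145 = 15.7%, counseling alone 41/1082 = 3.8% → varenicline
Overall: varenicline 1267/2255 = 56.2%, counseling alone 521/1619 = 32.2% → varenicline

varenicline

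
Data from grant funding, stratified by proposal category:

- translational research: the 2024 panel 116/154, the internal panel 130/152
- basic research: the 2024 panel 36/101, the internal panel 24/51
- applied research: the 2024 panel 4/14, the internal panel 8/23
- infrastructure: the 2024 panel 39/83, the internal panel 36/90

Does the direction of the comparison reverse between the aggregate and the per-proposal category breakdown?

No

Translational research: the 2024 panel 116/154 = 75.3%, the internal panel 130/152 = 85.5% → the internal panel
Basic research: the 2024 panel 36/101 = 35.6%, the internal panel 24/51 = 47.1% → the internal panel
Applied research: the 2024 panel 4/14 = 28.6%, the internal panel 8/23 = 34.8% → the internal panel
Infrastructure: the 2024 panel 39/83 = 47.0%, the internal panel 36/90 = 40.0% → the 2024 panel
Overall: the 2024 panel 195/352 = 55.4%, the internal panel 198/316 = 62.7% → the internal panel
Neither sweeps: the 2024 panel wins 1 of 4 groups, the internal panel wins 3. The internal panel wins overall but not every group — no Simpson reversal.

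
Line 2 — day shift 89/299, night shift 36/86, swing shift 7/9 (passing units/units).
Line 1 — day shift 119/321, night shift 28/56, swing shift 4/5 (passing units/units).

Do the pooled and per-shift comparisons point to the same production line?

Day shift: Line 2 89/299 = 29.8%, Line 1 119/321 = 37.1% → Line 1
Night shift: Line 2 36/86 = 41.9%, Line 1 28/56 = 50.0% → Line 1
Swing shift: Line 2 7/9 = 77.8%, Line 1 4/5 = 80.0% → Line 1
Overall: Line 2 132/394 = 33.5%, Line 1 151/382 = 39.5% → Line 1
Line 1 wins overall and in every shift group — no reversal.

Yes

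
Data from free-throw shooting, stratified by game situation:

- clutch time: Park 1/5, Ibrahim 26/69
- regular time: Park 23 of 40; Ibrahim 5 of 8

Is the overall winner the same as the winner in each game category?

Clutch time: Park 1/5 = 20.0%, Ibrahim 26/69 = 37.7% → Ibrahim
Regular time: Park 23/40 = 57.5%, Ibrahim 5/8 = 62.5% → Ibrahim
Overall: Park 24/45 = 53.3%, Ibrahim 31/77 = 40.3% → Park
Ibrahim wins each game group but Park wins overall — the comparison reverses. Ibrahim's attempts skew toward clutch time, which has a lower base rate.

No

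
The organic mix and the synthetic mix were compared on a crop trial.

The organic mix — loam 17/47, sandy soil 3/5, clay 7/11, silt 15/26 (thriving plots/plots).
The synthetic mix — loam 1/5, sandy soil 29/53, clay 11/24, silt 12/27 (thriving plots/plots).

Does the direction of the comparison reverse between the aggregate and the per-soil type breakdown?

Yes

Loam: the organic mix 17/47 = 36.2%, the synthetic mix 1/5 = 20.0% → the organic mix
Sandy soil: the organic mix 3/5 = 60.0%, the synthetic mix 29/53 = 54.7% → the organic mix
Clay: the organic mix 7/11 = 63.6%, the synthetic mix 11/24 = 45.8% → the organic mix
Silt: the organic mix 15/26 = 57.7%, the synthetic mix 12/27 = 44.4% → the organic mix
Overall: the organic mix 42/89 = 47.2%, the synthetic mix 53/109 = 48.6% → the synthetic mix
The organic mix wins each soil group but the synthetic mix wins overall — the comparison reverses. The organic mix's plots skew toward loam, which has a lower base rate.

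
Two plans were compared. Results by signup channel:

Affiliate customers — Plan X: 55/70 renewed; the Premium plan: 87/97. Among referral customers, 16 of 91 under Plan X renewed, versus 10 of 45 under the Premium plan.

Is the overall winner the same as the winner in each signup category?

Yes

Affiliate: Plan X 55/70 = 78.6%, the Premium plan 87/97 = 89.7% → the Premium plan
Referral: Plan X 16/91 = 17.6%, the Premium plan 10/45 = 22.2% → the Premium plan
Overall: Plan X 71/161 = 44.1%, the Premium plan 97/142 = 68.3% → the Premium plan
The Premium plan wins overall and in every signup group — no reversal.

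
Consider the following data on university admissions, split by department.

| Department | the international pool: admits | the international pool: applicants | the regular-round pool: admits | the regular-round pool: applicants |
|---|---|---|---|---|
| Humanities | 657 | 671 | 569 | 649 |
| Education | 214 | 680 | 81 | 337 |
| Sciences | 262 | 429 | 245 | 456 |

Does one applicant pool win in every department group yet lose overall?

No

Humanities: the international pool 657/671 = 97.9%, the regular-round pool 569/649 = 87.7% → the international pool
Education: the international pool 214/680 = 31.5%, the regular-round pool 81/337 = 24.0% → the international pool
Sciences: the international pool 262/429 = 61.1%, the regular-round pool 245/456 = 53.7% → the international pool
Overall: the international pool 1133/1780 = 63.7%, the regular-round pool 895/1442 = 62.1% → the international pool
The international pool wins overall and in every department group — no reversal.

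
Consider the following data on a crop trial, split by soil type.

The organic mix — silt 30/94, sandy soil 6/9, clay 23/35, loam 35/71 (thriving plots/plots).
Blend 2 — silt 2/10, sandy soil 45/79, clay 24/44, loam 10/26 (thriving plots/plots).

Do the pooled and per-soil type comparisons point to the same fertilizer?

Silt: the organic mix 30/94 = 31.9%, Blend 2 2/10 = 20.0% → the organic mix
Sandy soil: the organic mix 6/9 = 66.7%, Blend 2 45/79 = 57.0% → the organic mix
Clay: the organic mix 23/35 = 65.7%, Blend 2 24/44 = 54.5% → the organic mix
Loam: the organic mix 35/71 = 49.3%, Blend 2 10/26 = 38.5% → the organic mix
Overall: the organic mix 94/209 = 45.0%, Blend 2 81/159 = 50.9% → Blend 2
The organic mix wins each soil group but Blend 2 wins overall — the comparison reverses. The organic mix's plots skew toward silt, which has a lower base rate.

No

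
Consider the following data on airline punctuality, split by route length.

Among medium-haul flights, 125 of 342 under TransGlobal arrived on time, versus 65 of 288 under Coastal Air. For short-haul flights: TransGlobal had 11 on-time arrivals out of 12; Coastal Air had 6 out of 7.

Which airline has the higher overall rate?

TransGlobal

Medium-haul: TransGlobal 125/342 = 36.5%, Coastal Air 65/288 = 22.6% → TransGlobal
Short-haul: TransGlobal 11/12 = 91.7%, Coastal Air 6/7 = 85.7% → TransGlobal
Overall: TransGlobal 136/354 = 38.4%, Coastal Air 71/295 = 24.1% → TransGlobal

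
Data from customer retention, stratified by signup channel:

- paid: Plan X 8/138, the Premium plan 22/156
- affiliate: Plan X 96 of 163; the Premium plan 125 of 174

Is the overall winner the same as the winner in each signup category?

Paid: Plan X 8/138 = 5.8%, the Premium plan 22/156 = 14.1% → the Premium plan
Affiliate: Plan X 96/163 = 58.9%, the Premium plan 125/174 = 71.8% → the Premium plan
Overall: Plan X 104/301 = 34.6%, the Premium plan 147/330 = 44.5% → the Premium plan
The Premium plan wins overall and in every signup group — no reversal.

Yes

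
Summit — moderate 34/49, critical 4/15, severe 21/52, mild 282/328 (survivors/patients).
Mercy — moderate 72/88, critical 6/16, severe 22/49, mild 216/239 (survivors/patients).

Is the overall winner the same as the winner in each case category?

Yes

Moderate: Summit 34/49 = 69.4%, Mercy 72/88 = 81.8% → Mercy
Critical: Summit 4/15 = 26.7%, Mercy 6/16 = 37.5% → Mercy
Severe: Summit 21/52 = 40.4%, Mercy 22/49 = 44.9% → Mercy
Mild: Summit 282/328 = 86.0%, Mercy 216/239 = 90.4% → Mercy
Overall: Summit 341/444 = 76.8%, Mercy 316/392 = 80.6% → Mercy
Mercy wins overall and in every case group — no reversal.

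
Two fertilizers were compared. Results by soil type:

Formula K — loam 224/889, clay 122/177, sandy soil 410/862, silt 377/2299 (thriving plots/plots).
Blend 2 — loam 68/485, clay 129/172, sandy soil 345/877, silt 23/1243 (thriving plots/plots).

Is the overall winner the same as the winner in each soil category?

No

Loam: Formula K 224/889 = 25.2%, Blend 2 68/485 = 14.0% → Formula K
Clay: Formula K 122/177 = 68.9%, Blend 2 129/172 = 75.0% → Blend 2
Sandy soil: Formula K 410/862 = 47.6%, Blend 2 345/877 = 39.3% → Formula K
Silt: Formula K 377/2299 = 16.4%, Blend 2 23/1243 = 1.9% → Formula K
Overall: Formula K 1133/4227 = 26.8%, Blend 2 565/2777 = 20.3% → Formula K
Neither sweeps: Formula K wins 3 of 4 groups, Blend 2 wins 1. Formula K wins overall but not every group — no Simpson reversal.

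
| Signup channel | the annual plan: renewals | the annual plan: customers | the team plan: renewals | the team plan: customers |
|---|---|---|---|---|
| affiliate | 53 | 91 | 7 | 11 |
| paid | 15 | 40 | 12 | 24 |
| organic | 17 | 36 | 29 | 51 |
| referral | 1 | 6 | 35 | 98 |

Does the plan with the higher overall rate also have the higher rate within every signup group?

Affiliate: the annual plan 53/91 = 58.2%, the team plan 7/11 = 63.6% → the team plan
Paid: the annual plan 15/40 = 37.5%, the team plan 12/24 = 50.0% → the team plan
Organic: the annual plan 17/36 = 47.2%, the team plan 29/51 = 56.9% → the team plan
Referral: the annual plan 1/6 = 16.7%, the team plan 35/98 = 35.7% → the team plan
Overall: the annual plan 86/173 = 49.7%, the team plan 83/184 = 45.1% → the annual plan
The team plan wins each signup group but the annual plan wins overall — the comparison reverses. The team plan's customers skew toward referral, which has a lower base rate.

No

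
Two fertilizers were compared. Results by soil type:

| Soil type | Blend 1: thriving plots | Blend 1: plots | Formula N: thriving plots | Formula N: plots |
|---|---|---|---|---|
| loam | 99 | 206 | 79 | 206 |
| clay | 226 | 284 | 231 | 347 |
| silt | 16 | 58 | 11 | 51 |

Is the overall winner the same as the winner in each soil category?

Loam: Blend 1 99/206 = 48.1%, Formula N 79/206 = 38.3% → Blend 1
Clay: Blend 1 226/284 = 79.6%, Formula N 231/347 = 66.6% → Blend 1
Silt: Blend 1 16/58 = 27.6%, Formula N 11/51 = 21.6% → Blend 1
Overall: Blend 1 341/548 = 62.2%, Formula N 321/604 = 53.1% → Blend 1
Blend 1 wins overall and in every soil group — no reversal.

Yes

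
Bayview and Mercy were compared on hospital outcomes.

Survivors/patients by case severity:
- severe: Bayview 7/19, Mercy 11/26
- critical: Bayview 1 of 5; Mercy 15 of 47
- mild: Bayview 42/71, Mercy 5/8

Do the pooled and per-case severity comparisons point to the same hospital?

No

Severe: Bayview 7/19 = 36.8%, Mercy 11/26 = 42.3% → Mercy
Critical: Bayview 1/5 = 20.0%, Mercy 15/47 = 31.9% → Mercy
Mild: Bayview 42/71 = 59.2%, Mercy 5/8 = 62.5% → Mercy
Overall: Bayview 50/95 = 52.6%, Mercy 31/81 = 38.3% → Bayview
Mercy wins each case group but Bayview wins overall — the comparison reverses. Mercy's patients skew toward critical, which has a lower base rate.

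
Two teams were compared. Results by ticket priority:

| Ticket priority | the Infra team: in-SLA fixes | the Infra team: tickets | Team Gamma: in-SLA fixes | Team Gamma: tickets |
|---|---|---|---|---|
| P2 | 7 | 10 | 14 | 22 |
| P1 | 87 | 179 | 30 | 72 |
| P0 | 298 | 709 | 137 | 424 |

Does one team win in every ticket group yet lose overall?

P2: the Infra team 7/10 = 70.0%, Team Gamma 14/22 = 63.6% → the Infra team
P1: the Infra team 87/179 = 48.6%, Team Gamma 30/72 = 41.7% → the Infra team
P0: the Infra team 298/709 = 42.0%, Team Gamma 137/424 = 32.3% → the Infra team
Overall: the Infra team 392/898 = 43.7%, Team Gamma 181/518 = 34.9% → the Infra team
The Infra team wins overall and in every ticket group — no reversal.

No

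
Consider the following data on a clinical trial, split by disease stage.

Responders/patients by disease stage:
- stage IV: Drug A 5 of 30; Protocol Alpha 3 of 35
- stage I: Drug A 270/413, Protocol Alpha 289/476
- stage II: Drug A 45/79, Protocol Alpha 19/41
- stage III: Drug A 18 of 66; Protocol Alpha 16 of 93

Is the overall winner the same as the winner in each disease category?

Stage IV: Drug A 5/30 = 16.7%, Protocol Alpha 3/35 = 8.6% → Drug A
Stage I: Drug A 270/413 = 65.4%, Protocol Alpha 289/476 = 60.7% → Drug A
Stage II: Drug A 45/79 = 57.0%, Protocol Alpha 19/41 = 46.3% → Drug A
Stage III: Drug A 18/66 = 27.3%, Protocol Alpha 16/93 = 17.2% → Drug A
Overall: Drug A 338/588 = 57.5%, Protocol Alpha 327/645 = 50.7% → Drug A
Drug A wins overall and in every disease group — no reversal.

Yes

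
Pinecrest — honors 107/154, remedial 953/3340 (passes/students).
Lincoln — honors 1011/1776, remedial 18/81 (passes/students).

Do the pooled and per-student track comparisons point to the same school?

No

Honors: Pinecrest 107/154 = 69.5%, Lincoln 1011/1776 = 56.9% → Pinecrest
Remedial: Pinecrest 953/3340 = 28.5%, Lincoln 18/81 = 22.2% → Pinecrest
Overall: Pinecrest 1060/3494 = 30.3%, Lincoln 1029/1857 = 55.4% → Lincoln
Pinecrest wins each student group but Lincoln wins overall — the comparison reverses. Pinecrest's students skew toward remedial, which has a lower base rate.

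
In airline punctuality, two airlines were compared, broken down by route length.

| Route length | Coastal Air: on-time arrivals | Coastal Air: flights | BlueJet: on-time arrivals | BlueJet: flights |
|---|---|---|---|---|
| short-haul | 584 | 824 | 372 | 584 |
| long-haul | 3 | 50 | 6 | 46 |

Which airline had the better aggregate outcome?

Short-haul: Coastal Air 584/824 = 70.9%, BlueJet 372/584 = 63.7% → Coastal Air
Long-haul: Coastal Air 3/50 = 6.0%, BlueJet 6/46 = 13.0% → BlueJet
Overall: Coastal Air 587/874 = 67.2%, BlueJet 378/630 = 60.0% → Coastal Air
(Neither sweeps every route group, but Coastal Air has the higher pooled rate.)

Coastal Air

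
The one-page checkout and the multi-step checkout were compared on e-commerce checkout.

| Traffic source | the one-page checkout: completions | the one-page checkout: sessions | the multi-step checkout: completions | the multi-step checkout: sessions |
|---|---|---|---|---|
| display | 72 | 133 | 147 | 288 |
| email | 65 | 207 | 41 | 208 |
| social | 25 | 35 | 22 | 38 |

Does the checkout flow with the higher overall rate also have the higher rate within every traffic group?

Yes

Display: the one-page checkout 72/133 = 54.1%, the multi-step checkout 147/288 = 51.0% → the one-page checkout
Email: the one-page checkout 65/207 = 31.4%, the multi-step checkout 41/208 = 19.7% → the one-page checkout
Social: the one-page checkout 25/35 = 71.4%, the multi-step checkout 22/38 = 57.9% → the one-page checkout
Overall: the one-page checkout 162/375 = 43.2%, the multi-step checkout 210/534 = 39.3% → the one-page checkout
The one-page checkout wins overall and in every traffic group — no reversal.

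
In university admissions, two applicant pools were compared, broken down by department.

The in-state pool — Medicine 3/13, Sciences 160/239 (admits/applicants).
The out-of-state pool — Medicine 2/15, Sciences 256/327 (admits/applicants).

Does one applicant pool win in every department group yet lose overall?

Medicine: the in-state pool 3/13 = 23.1%, the out-of-state pool 2/15 = 13.3% → the in-state pool
Sciences: the in-state pool 160/239 = 66.9%, the out-of-state pool 256/327 = 78.3% → the out-of-state pool
Overall: the in-state pool 163/252 = 64.7%, the out-of-state pool 258/342 = 75.4% → the out-of-state pool
Neither sweeps: the in-state pool wins 1 of 2 groups, the out-of-state pool wins 1. The out-of-state pool wins overall but not every group — no Simpson reversal.

No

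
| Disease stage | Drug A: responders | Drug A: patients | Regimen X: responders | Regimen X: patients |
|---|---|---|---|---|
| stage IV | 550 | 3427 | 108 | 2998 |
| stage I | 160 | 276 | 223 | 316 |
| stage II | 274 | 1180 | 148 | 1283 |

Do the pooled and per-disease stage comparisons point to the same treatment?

No

Stage IV: Drug A 550/3427 = 16.0%, Regimen X 108/2998 = 3.6% → Drug A
Stage I: Drug A 160/276 = 58.0%, Regimen X 223/316 = 70.6% → Regimen X
Stage II: Drug A 274/1180 = 23.2%, Regimen X 148/1283 = 11.5% → Drug A
Overall: Drug A 984/4883 = 20.2%, Regimen X 479/4597 = 10.4% → Drug A
Neither sweeps: Drug A wins 2 of 3 groups, Regimen X wins 1. Drug A wins overall but not every group — no Simpson reversal.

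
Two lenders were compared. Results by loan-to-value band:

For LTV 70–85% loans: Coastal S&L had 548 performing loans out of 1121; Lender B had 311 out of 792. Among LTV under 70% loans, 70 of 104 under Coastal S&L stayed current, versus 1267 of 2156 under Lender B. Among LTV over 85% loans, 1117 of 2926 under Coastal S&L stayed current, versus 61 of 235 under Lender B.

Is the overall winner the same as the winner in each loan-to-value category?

LTV 70–85%: Coastal S&L 548/1121 = 48.9%, Lender B 311/792 = 39.3% → Coastal S&L
LTV under 70%: Coastal S&L 70/104 = 67.3%, Lender B 1267/2156 = 58.8% → Coastal S&L
LTV over 85%: Coastal S&L 1117/2926 = 38.2%, Lender B 61/235 = 26.0% → Coastal S&L
Overall: Coastal S&L 1735/4151 = 41.8%, Lender B 1639/3183 = 51.5% → Lender B
Coastal S&L wins each loan-to-value group but Lender B wins overall — the comparison reverses. Coastal S&L's loans skew toward LTV over 85%, which has a lower base rate.

No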